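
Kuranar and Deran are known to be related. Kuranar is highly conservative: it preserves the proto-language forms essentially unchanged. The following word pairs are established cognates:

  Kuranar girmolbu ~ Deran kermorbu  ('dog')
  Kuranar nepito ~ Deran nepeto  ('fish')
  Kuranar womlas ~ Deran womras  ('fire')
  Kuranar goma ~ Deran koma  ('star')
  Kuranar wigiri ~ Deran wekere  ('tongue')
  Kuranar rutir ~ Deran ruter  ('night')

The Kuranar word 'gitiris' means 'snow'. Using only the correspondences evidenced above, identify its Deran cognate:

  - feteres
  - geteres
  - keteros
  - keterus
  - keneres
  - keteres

girmolbu ~ kermorbu — Kuranar g corresponds to Deran k word-initially before a front vowel.
nepito ~ nepeto, wigiri ~ wekere — Kuranar i corresponds to Deran e after a consonant, before a consonant other than r, m, n, p, b, f, v.
girmolbu ~ kermorbu, wigiri ~ wekere — Kuranar i corresponds to Deran e after a consonant, before r.
Applying these to Kuranar 'gitiris':
  gitiris → kitiris   (g→k word-initially before a front vowel)
  kitiris → ketiris   (i→e after a consonant, before a consonant other than r, m, n, p, b, f, v)
  ketiris → keteris   (i→e after a consonant, before r)
  keteris → keteres   (i→e after a consonant, before a consonant other than r, m, n, p, b, f, v)
So the Deran cognate is 'keteres'.

keteres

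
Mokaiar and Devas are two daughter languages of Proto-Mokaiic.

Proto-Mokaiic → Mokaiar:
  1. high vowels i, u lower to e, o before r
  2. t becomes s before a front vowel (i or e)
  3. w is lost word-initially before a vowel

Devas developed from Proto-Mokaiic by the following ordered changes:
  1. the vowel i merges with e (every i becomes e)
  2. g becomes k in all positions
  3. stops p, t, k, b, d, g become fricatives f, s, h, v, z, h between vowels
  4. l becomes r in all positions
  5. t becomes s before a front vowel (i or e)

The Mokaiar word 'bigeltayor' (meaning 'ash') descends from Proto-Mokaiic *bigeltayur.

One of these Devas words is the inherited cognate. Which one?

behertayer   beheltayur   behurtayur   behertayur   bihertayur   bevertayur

Devas: start from *bigeltayur.
  rule 1 (vowel merger): bigeltayur → begeltayur
  rule 2 (unconditioned shift): begeltayur → bekeltayur
  rule 3 (intervocalic lenition): bekeltayur → beheltayur
  rule 4 (unconditioned shift): beheltayur → behertayur
  rule 5: no change — behertayur
  ⇒ Devas behertayur

behertayur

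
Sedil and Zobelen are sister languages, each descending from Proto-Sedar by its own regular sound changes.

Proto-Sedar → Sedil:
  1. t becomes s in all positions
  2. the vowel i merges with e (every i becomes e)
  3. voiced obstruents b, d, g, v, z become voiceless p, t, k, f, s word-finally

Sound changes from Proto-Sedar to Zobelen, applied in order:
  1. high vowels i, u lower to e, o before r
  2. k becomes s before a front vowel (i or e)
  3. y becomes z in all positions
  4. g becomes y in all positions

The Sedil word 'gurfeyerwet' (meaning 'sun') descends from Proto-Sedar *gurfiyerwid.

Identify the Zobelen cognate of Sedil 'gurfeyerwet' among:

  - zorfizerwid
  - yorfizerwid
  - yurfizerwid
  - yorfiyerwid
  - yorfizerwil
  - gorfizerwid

yorfizerwid

Zobelen: *gurfiyerwid
  gurfiyerwid → gorfiyerwid   [pre-rhotic lowering]
  gorfiyerwid (rule 2 does not apply)
  gorfiyerwid → gorfizerwid   [unconditioned shift]
  gorfizerwid → yorfizerwid   [unconditioned shift]
  giving Zobelen yorfizerwid.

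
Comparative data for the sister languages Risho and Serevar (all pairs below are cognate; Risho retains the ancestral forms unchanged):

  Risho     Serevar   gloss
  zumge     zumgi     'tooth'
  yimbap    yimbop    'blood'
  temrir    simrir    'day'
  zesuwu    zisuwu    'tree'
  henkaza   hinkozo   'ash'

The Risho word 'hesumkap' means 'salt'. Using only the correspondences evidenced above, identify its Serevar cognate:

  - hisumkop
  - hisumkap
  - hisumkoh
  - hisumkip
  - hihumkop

zesuwu ~ zisuwu — Risho e corresponds to Serevar i after a consonant, before a consonant other than r, m, n, p, b, f, v.
yimbap ~ yimbop — Risho a corresponds to Serevar o after a consonant, before a labial obstruent.
Applying these to Risho 'hesumkap':
  hesumkap → hisumkap   (e→i after a consonant, before a consonant other than r, m, n, p, b, f, v)
  hisumkap → hisumkop   (a→o after a consonant, before a labial obstruent)
So the Serevar cognate is 'hisumkop'.

hisumkop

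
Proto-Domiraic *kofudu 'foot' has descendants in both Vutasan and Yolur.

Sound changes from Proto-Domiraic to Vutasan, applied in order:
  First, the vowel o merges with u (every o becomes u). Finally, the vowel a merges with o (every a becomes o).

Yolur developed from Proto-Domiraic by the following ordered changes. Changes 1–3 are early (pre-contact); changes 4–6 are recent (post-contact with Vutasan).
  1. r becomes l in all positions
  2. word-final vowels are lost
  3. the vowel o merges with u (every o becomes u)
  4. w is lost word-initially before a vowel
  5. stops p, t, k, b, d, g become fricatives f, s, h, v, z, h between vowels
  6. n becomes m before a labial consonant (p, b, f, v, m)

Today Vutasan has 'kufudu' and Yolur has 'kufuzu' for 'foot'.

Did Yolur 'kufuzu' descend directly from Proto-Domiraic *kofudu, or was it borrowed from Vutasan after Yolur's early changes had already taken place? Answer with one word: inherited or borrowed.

If inherited, *kofudu would pass through all of Yolur's changes:
Yolur: *kofudu
  kofudu (rule 1 does not apply)
  kofudu → kofud   [apocope]
  kofud → kufud   [vowel merger]
  kufud (rule 4 does not apply)
  kufud (rule 5 does not apply)
  kufud (rule 6 does not apply)
  giving Yolur kufud.
If borrowed from Vutasan 'kufudu' after the early changes, it would undergo only the recent ones:
  rule 4 (glide loss): no change (kufudu)
  rule 5 (intervocalic lenition): kufudu → kufuzu
  rule 6 (nasal place assimilation): no change (kufuzu)
  ⇒ as a loan: kufuzu
Yolur 'kufuzu' matches the loan outcome 'kufuzu', not the inherited 'kufud' — it skipped the early Yolur changes, so it was borrowed from Vutasan.

borrowed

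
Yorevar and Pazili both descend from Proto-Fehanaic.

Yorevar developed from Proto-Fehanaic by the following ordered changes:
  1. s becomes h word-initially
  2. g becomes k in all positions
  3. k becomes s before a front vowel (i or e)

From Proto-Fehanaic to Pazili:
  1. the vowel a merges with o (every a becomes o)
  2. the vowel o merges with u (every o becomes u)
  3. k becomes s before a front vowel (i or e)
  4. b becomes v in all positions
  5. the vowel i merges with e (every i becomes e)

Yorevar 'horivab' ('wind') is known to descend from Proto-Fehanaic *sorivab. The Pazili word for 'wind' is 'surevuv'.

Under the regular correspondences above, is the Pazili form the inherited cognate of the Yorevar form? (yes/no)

Derive the expected Pazili reflex of *sorivab:
Pazili: *sorivab
  sorivab → sorivob   [vowel merger]
  sorivob → surivub   [vowel merger]
  surivub (rule 3 does not apply)
  surivub → surivuv   [unconditioned shift]
  surivuv → surevuv   [vowel merger]
  giving Pazili surevuv.
Pazili 'surevuv' matches the regular reflex exactly, so the pair is cognate.

yes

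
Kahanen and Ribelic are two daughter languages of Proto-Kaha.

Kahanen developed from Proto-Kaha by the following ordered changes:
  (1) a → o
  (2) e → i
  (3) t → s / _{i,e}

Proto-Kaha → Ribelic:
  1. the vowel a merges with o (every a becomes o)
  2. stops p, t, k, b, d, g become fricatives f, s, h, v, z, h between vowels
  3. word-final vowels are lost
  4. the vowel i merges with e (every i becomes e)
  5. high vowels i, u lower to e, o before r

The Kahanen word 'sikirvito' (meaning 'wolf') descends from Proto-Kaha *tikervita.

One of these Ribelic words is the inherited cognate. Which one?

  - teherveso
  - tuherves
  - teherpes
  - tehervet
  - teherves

Ribelic: start from *tikervita.
  rule 1 (vowel merger): tikervita → tikervito
  rule 2 (intervocalic lenition): tikervito → tiherviso
  rule 3 (apocope): tiherviso → tihervis
  rule 4 (vowel merger): tihervis → teherves
  rule 5: no change — teherves
  ⇒ Ribelic teherves
Only 'teherves' matches the regular Ribelic development of *tikervita.

teherves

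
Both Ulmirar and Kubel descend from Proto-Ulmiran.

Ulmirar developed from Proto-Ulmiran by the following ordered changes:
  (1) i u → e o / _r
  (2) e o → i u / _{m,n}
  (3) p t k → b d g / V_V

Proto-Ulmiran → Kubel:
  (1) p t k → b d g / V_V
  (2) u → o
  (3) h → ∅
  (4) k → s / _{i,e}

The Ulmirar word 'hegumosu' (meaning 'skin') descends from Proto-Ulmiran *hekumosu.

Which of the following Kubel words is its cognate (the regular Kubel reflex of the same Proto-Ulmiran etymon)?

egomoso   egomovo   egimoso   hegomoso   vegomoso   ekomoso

Kubel: *hekumosu > hegumosu > hegomoso > egomoso  (by intervocalic voicing, vowel merger, h-loss)
The other candidates each miss or misapply at least one Kubel change.

egomoso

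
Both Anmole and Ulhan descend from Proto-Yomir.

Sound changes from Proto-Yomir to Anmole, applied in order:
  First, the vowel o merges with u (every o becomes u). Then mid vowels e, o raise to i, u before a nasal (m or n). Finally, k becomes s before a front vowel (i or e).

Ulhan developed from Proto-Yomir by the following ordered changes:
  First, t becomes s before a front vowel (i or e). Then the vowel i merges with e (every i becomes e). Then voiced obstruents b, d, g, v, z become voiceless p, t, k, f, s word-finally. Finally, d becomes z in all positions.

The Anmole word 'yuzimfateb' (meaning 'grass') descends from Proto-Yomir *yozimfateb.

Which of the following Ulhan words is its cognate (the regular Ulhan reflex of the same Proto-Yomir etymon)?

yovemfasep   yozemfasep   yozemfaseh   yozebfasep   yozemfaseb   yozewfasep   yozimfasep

yozemfasep

Ulhan: *yozimfateb
  yozimfateb → yozimfaseb   [palatalisation]
  yozimfaseb → yozemfaseb   [vowel merger]
  yozemfaseb → yozemfasep   [final devoicing]
  yozemfasep (rule 4 does not apply)
  giving Ulhan yozemfasep.
The other candidates each miss or misapply at least one Ulhan change.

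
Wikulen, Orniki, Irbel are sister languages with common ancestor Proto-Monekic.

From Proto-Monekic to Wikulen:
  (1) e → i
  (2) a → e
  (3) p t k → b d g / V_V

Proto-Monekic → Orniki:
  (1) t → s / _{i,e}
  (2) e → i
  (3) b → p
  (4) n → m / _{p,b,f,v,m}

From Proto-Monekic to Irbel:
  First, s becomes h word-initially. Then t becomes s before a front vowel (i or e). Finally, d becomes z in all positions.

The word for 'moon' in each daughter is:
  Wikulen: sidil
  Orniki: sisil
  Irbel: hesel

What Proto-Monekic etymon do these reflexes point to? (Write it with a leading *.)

Position 4: Wikulen has i, Orniki has i, Irbel has e. Irbel preserves e here (none of its changes turn any other segment into e), so the proto-segment is *e.
Position 1: Wikulen has s, Orniki has s, Irbel has h. Wikulen preserves s here (none of its changes turn any other segment into s), so the proto-segment is *s.
Position 3: Wikulen has d, Orniki has s, Irbel has s. Taking the neighbouring segments as reconstructed: Wikulen d could go back to *t or *d; Orniki s could go back to *t or *s; Irbel s could go back to *t or *s — the one source consistent with every daughter is *t.
This points to *setel. Verify forward in each daughter:
Wikulen: *setel
  setel → sitil   [vowel merger]
  sitil (rule 2 does not apply)
  sitil → sidil   [intervocalic voicing]
  giving Wikulen sidil.
Orniki: *setel
  setel → sesel   [palatalisation]
  sesel → sisil   [vowel merger]
  sisil (rule 3 does not apply)
  sisil (rule 4 does not apply)
  giving Orniki sisil.
Irbel: start from *setel.
  rule 1 (debuccalisation): setel → hetel
  rule 2 (palatalisation): hetel → hesel
  rule 3: no change — hesel
  ⇒ Irbel hesel
*setel is the unique common source.

*setel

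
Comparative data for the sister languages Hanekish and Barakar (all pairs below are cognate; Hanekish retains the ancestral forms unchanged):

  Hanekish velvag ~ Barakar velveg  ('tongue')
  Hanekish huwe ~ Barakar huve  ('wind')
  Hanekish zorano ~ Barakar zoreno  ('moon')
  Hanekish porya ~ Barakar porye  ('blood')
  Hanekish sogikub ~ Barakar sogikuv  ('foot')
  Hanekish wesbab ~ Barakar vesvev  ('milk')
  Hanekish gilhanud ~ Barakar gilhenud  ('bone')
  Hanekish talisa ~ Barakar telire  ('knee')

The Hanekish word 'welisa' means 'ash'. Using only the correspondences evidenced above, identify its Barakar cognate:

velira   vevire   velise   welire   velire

velire

wesbab ~ vesvev — Hanekish w corresponds to Barakar v word-initially before a front vowel.
talisa ~ telire — Hanekish s corresponds to Barakar r between vowels (before a back vowel).
porya ~ porye, talisa ~ telire — Hanekish a corresponds to Barakar e word-finally.
Applying these to Hanekish 'welisa':
  welisa → velisa   (w→v word-initially before a front vowel)
  velisa → velira   (s→r between vowels (before a back vowel))
  velira → velire   (a→e word-finally)
So the Barakar cognate is 'velire'.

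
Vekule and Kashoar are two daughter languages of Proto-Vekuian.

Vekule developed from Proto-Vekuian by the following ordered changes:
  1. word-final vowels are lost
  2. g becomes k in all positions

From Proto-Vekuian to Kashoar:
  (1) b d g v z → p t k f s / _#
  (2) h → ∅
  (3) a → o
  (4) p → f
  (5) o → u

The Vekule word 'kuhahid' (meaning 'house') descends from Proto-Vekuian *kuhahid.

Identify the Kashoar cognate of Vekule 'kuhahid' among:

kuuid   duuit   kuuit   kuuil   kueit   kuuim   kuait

kuuit

Kashoar: *kuhahid
  kuhahid → kuhahit   [final devoicing]
  kuhahit → kuait   [h-loss]
  kuait → kuoit   [vowel merger]
  kuoit (rule 4 does not apply)
  kuoit → kuuit   [vowel merger]
  giving Kashoar kuuit.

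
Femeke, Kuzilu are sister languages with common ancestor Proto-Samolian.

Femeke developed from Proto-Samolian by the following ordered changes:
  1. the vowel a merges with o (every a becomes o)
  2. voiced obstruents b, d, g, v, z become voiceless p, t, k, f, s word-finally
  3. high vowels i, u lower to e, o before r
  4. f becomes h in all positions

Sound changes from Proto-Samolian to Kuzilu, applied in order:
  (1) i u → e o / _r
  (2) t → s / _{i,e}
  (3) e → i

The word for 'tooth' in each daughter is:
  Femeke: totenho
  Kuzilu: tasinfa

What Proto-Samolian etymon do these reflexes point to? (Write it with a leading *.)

Position 3: Femeke has t, Kuzilu has s. Taking the neighbouring segments as reconstructed: Femeke t can only go back to *t; Kuzilu s could go back to *t or *s — the one source consistent with every daughter is *t.
Position 6: Femeke has h, Kuzilu has f. Kuzilu preserves f here (none of its changes turn any other segment into f), so the proto-segment is *f.
Verify the candidate proto-form against each daughter:
Femeke: start from *tatenfa.
  rule 1 (vowel merger): tatenfa → totenfo
  rule 2: no change — totenfo
  rule 3: no change — totenfo
  rule 4 (unconditioned shift): totenfo → totenho
  ⇒ Femeke totenho
Kuzilu: *tatenfa
  tatenfa (rule 1 does not apply)
  tatenfa → tasenfa   [palatalisation]
  tasenfa → tasinfa   [vowel merger]
  giving Kuzilu tasinfa.
No other proto-form is consistent with every reflex, so the reconstruction is *tatenfa.

*tatenfa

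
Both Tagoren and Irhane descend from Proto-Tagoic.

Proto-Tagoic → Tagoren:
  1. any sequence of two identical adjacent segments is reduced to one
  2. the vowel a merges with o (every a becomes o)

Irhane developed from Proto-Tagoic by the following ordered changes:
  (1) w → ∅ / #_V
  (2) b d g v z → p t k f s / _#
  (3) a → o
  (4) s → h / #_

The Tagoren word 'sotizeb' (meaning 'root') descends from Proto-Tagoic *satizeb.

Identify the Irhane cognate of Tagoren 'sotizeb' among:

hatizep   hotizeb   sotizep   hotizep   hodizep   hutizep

Irhane: *satizeb
  satizeb (rule 1 does not apply)
  satizeb → satizep   [final devoicing]
  satizep → sotizep   [vowel merger]
  sotizep → hotizep   [debuccalisation]
  giving Irhane hotizep.

hotizep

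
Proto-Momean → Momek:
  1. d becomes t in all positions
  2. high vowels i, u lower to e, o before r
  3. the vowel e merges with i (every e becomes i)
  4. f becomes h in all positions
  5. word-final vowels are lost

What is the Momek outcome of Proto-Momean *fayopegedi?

Momek: *fayopegedi > fayopegeti > fayopigiti > hayopigiti > hayopigit  (by unconditioned shift, vowel merger, unconditioned shift, apocope)

hayopigit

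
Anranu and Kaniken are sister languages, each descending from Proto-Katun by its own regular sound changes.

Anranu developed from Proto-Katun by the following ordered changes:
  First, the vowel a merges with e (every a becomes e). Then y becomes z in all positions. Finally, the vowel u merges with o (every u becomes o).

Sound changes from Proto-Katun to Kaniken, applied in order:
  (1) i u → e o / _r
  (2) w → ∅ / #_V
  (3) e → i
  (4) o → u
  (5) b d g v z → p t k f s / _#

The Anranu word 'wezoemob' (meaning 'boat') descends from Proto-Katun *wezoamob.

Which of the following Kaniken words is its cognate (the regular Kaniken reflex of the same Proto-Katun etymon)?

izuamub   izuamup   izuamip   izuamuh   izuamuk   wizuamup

izuamup

Kaniken: start from *wezoamob.
  rule 1: no change — wezoamob
  rule 2 (glide loss): wezoamob → ezoamob
  rule 3 (vowel merger): ezoamob → izoamob
  rule 4 (vowel merger): izoamob → izuamub
  rule 5 (final devoicing): izuamub → izuamup
  ⇒ Kaniken izuamup
Among the options, 'izuamup' alone shows every Kaniken change applied in order.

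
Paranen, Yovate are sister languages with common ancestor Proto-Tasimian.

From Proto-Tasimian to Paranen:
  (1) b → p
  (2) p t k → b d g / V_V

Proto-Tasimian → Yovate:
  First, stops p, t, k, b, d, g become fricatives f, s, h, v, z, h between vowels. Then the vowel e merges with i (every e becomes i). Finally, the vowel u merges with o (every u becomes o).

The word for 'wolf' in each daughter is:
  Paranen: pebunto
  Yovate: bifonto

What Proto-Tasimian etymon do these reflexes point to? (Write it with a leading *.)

Position 1: Paranen has p, Yovate has b. Yovate preserves b here (none of its changes turn any other segment into b), so the proto-segment is *b.
Position 2: Paranen has e, Yovate has i. Paranen preserves e here (none of its changes turn any other segment into e), so the proto-segment is *e.
Verify the candidate proto-form against each daughter:
Paranen: *bepunto
  bepunto → pepunto   [unconditioned shift]
  pepunto → pebunto   [intervocalic voicing]
  giving Paranen pebunto.
Yovate: *bepunto
  bepunto → befunto   [intervocalic lenition]
  befunto → bifunto   [vowel merger]
  bifunto → bifonto   [vowel merger]
  giving Yovate bifonto.
*bepunto is the unique common source.

*bepunto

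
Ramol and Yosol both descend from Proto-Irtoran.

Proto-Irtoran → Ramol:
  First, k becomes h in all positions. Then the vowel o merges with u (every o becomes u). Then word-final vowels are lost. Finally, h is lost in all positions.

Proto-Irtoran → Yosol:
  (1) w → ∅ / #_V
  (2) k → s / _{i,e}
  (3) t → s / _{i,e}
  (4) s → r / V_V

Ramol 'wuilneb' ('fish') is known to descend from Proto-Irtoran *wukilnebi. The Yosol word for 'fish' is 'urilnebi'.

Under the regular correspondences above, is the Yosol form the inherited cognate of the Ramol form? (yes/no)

Derive the expected Yosol reflex of *wukilnebi:
Yosol: start from *wukilnebi.
  rule 1 (glide loss): wukilnebi → ukilnebi
  rule 2 (palatalisation): ukilnebi → usilnebi
  rule 3: no change — usilnebi
  rule 4 (rhotacism): usilnebi → urilnebi
  ⇒ Yosol urilnebi
Yosol 'urilnebi' matches the regular reflex exactly, so the pair is cognate.

yes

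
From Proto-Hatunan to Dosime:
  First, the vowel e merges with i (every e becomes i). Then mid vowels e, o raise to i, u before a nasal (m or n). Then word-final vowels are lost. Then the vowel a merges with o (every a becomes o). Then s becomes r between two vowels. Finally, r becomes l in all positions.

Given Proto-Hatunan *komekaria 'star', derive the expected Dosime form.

kumikoli

Dosime: *komekaria > komikaria > kumikaria > kumikari > kumikori > kumikoli  (by vowel merger, pre-nasal raising, apocope, vowel merger, unconditioned shift)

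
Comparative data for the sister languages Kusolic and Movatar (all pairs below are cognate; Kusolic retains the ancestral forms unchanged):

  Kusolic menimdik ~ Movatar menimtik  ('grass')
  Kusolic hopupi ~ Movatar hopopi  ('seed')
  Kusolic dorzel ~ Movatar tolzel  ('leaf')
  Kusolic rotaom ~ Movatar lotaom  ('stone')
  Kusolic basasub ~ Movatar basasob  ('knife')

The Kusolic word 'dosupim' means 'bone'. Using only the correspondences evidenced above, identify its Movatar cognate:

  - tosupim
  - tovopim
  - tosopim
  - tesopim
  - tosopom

tosopim

dorzel ~ tolzel — Kusolic d corresponds to Movatar t word-initially before a back vowel.
hopupi ~ hopopi — Kusolic u corresponds to Movatar o after a consonant, before a labial obstruent.
Applying these to Kusolic 'dosupim':
  dosupim → tosupim   (d→t word-initially before a back vowel)
  tosupim → tosopim   (u→o after a consonant, before a labial obstruent)
So the Movatar cognate is 'tosopim'.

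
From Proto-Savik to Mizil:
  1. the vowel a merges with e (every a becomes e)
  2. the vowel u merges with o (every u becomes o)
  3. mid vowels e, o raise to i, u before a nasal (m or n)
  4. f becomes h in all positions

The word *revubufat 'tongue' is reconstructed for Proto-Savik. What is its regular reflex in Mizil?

revobohet

Mizil: start from *revubufat.
  rule 1 (vowel merger): revubufat → revubufet
  rule 2 (vowel merger): revubufet → revobofet
  rule 3: no change — revobofet
  rule 4 (unconditioned shift): revobofet → revobohet
  ⇒ Mizil revobohet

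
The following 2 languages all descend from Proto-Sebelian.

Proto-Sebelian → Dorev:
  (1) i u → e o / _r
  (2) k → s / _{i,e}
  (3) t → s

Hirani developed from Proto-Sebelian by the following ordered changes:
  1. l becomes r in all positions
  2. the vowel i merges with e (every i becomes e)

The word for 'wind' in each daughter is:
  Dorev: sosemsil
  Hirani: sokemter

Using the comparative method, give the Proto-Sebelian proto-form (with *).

*sokemtil

Position 8: Dorev has l, Hirani has r. Dorev preserves l here (none of its changes turn any other segment into l), so the proto-segment is *l.
Position 7: Dorev has i, Hirani has e. Dorev preserves i here (none of its changes turn any other segment into i), so the proto-segment is *i.
Position 3: Dorev has s, Hirani has k. Hirani preserves k here (none of its changes turn any other segment into k), so the proto-segment is *k.
This points to *sokemtil. Verify forward in each daughter:
Dorev: *sokemtil > sosemtil > sosemsil  (by palatalisation, unconditioned shift)
Hirani: *sokemtil
  sokemtil → sokemtir   [unconditioned shift]
  sokemtir → sokemter   [vowel merger]
  giving Hirani sokemter.
*sokemtil is the unique common source.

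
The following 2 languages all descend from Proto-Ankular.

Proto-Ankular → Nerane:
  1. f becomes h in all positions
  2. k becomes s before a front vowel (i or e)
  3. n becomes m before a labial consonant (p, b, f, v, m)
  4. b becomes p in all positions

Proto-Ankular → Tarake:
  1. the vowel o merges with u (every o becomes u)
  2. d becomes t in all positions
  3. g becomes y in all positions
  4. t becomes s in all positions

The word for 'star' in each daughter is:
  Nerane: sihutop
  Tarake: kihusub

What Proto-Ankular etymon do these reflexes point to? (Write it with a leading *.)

Position 6: Nerane has o, Tarake has u. Nerane preserves o here (none of its changes turn any other segment into o), so the proto-segment is *o.
Position 5: Nerane has t, Tarake has s. Nerane preserves t here (none of its changes turn any other segment into t), so the proto-segment is *t.
Position 1: Nerane has s, Tarake has k. Tarake preserves k here (none of its changes turn any other segment into k), so the proto-segment is *k.
Verify the candidate proto-form against each daughter:
Nerane: start from *kihutob.
  rule 1: no change — kihutob
  rule 2 (palatalisation): kihutob → sihutob
  rule 3: no change — sihutob
  rule 4 (unconditioned shift): sihutob → sihutop
  ⇒ Nerane sihutop
Tarake: *kihutob
  kihutob → kihutub   [vowel merger]
  kihutub (rule 2 does not apply)
  kihutub (rule 3 does not apply)
  kihutub → kihusub   [unconditioned shift]
  giving Tarake kihusub.
Only *kihutob yields all of Nerane sihutop, Tarake kihusub.

*kihutob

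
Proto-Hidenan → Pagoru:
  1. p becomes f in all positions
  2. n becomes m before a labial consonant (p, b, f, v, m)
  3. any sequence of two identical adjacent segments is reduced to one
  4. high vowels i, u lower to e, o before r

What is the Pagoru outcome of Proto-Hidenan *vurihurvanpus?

Pagoru: start from *vurihurvanpus.
  rule 1 (unconditioned shift): vurihurvanpus → vurihurvanfus
  rule 2 (nasal place assimilation): vurihurvanfus → vurihurvamfus
  rule 3: no change — vurihurvamfus
  rule 4 (pre-rhotic lowering): vurihurvamfus → vorihorvamfus
  ⇒ Pagoru vorihorvamfus

vorihorvamfus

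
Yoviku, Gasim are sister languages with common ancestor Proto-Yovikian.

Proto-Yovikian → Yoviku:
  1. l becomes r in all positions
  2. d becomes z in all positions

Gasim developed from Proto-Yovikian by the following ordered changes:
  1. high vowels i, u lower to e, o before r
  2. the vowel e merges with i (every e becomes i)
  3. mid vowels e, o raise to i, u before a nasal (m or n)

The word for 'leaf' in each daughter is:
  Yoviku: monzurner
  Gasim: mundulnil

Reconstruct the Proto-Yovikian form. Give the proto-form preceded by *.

*mondulnel

Position 4: Yoviku has z, Gasim has d. Gasim preserves d here (none of its changes turn any other segment into d), so the proto-segment is *d.
Position 6: Yoviku has r, Gasim has l. Gasim preserves l here (none of its changes turn any other segment into l), so the proto-segment is *l.
This points to *mondulnel. Verify forward in each daughter:
Yoviku: *mondulnel > mondurner > monzurner  (by unconditioned shift, unconditioned shift)
Gasim: *mondulnel > mondulnil > mundulnil  (by vowel merger, pre-nasal raising)
No other proto-form is consistent with every reflex, so the reconstruction is *mondulnel.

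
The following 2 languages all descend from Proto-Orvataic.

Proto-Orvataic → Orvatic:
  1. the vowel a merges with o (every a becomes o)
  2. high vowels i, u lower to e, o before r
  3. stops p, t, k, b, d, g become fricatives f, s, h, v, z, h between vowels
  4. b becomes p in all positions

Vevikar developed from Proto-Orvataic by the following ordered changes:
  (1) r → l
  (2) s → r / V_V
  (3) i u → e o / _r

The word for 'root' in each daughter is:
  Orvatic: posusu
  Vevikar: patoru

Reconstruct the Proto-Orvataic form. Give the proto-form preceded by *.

Position 5: Orvatic has s, Vevikar has r. In Vevikar, r can only continue *s, so the proto-segment is *s.
Position 3: Orvatic has s, Vevikar has t. Vevikar preserves t here (none of its changes turn any other segment into t), so the proto-segment is *t.
Position 2: Orvatic has o, Vevikar has a. Vevikar preserves a here (none of its changes turn any other segment into a), so the proto-segment is *a.
Continuing position by position gives *patusu; check it forward:
Orvatic: *patusu > potusu > posusu  (by vowel merger, intervocalic lenition)
Vevikar: *patusu > paturu > patoru  (by rhotacism, pre-rhotic lowering)
*patusu is the unique common source.

*patusu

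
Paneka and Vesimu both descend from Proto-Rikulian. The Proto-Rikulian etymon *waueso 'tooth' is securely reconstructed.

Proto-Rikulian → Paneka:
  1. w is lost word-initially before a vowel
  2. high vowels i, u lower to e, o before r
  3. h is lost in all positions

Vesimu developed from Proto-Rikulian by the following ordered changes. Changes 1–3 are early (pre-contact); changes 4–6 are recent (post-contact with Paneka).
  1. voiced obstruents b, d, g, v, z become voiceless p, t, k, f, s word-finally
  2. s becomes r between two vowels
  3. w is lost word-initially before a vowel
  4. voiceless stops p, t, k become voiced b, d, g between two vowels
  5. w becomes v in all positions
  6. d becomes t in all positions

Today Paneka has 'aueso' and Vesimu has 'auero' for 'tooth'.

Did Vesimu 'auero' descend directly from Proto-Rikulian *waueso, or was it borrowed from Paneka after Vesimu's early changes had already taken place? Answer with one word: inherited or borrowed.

inherited

If inherited, *waueso would pass through all of Vesimu's changes:
Vesimu: *waueso > wauero > auero  (by rhotacism, glide loss)
If borrowed from Paneka 'aueso' after the early changes, it would undergo only the recent ones:
  rule 4 (intervocalic voicing): no change (aueso)
  rule 5 (unconditioned shift): no change (aueso)
  rule 6 (unconditioned shift): no change (aueso)
  ⇒ as a loan: aueso
Vesimu 'auero' matches the inherited outcome exactly, so it is an inherited cognate, not a loan.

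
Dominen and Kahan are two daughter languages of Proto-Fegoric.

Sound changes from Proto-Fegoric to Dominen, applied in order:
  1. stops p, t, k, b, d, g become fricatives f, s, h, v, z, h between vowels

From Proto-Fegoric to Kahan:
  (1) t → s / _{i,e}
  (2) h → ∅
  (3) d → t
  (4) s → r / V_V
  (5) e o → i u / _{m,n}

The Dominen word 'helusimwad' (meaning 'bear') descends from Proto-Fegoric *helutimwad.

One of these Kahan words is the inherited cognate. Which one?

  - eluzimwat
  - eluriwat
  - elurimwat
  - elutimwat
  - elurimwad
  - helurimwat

elurimwat

Kahan: *helutimwad > helusimwad > elusimwad > elusimwat > elurimwat  (by palatalisation, h-loss, unconditioned shift, rhotacism)
Among the options, 'elurimwat' alone shows every Kahan change applied in order.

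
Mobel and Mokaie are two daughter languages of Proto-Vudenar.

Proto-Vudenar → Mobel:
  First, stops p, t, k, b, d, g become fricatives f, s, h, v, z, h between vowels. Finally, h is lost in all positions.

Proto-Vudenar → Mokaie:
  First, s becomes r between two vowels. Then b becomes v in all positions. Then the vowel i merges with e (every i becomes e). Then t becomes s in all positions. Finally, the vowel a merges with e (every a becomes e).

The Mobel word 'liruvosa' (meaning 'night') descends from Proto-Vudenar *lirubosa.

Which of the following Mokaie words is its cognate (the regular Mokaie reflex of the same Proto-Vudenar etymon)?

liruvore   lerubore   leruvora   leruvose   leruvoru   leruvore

Mokaie: start from *lirubosa.
  rule 1 (rhotacism): lirubosa → lirubora
  rule 2 (unconditioned shift): lirubora → liruvora
  rule 3 (vowel merger): liruvora → leruvora
  rule 4: no change — leruvora
  rule 5 (vowel merger): leruvora → leruvore
  ⇒ Mokaie leruvore
Only 'leruvore' matches the regular Mokaie development of *lirubosa.

leruvore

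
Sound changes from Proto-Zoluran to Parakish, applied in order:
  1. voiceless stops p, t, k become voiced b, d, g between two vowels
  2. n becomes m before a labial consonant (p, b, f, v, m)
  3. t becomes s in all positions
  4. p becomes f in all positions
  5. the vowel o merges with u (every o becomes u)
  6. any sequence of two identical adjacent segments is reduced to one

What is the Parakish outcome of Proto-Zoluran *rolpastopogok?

Parakish: *rolpastopogok
  rolpastopogok → rolpastobogok   [intervocalic voicing]
  rolpastobogok (rule 2 does not apply)
  rolpastobogok → rolpassobogok   [unconditioned shift]
  rolpassobogok → rolfassobogok   [unconditioned shift]
  rolfassobogok → rulfassubuguk   [vowel merger]
  rulfassubuguk → rulfasubuguk   [degemination]
  giving Parakish rulfasubuguk.

rulfasubuguk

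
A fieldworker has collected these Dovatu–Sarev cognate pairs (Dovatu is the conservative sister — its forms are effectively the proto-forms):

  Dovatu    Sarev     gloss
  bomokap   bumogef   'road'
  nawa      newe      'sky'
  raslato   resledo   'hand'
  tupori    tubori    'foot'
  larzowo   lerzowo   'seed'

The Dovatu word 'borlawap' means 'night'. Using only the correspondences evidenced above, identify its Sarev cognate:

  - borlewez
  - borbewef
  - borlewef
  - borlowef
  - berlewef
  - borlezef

nawa ~ newe, raslato ~ resledo — Dovatu a corresponds to Sarev e after a consonant, before a consonant other than r, m, n, p, b, f, v.
bomokap ~ bumogef — Dovatu a corresponds to Sarev e after a consonant, before a labial obstruent.
bomokap ~ bumogef — Dovatu p corresponds to Sarev f word-finally.
Applying these to Dovatu 'borlawap':
  borlawap → borlewap   (a→e after a consonant, before a consonant other than r, m, n, p, b, f, v)
  borlewap → borlewep   (a→e after a consonant, before a labial obstruent)
  borlewep → borlewef   (p→f word-finally)
So the Sarev cognate is 'borlewef'.

borlewef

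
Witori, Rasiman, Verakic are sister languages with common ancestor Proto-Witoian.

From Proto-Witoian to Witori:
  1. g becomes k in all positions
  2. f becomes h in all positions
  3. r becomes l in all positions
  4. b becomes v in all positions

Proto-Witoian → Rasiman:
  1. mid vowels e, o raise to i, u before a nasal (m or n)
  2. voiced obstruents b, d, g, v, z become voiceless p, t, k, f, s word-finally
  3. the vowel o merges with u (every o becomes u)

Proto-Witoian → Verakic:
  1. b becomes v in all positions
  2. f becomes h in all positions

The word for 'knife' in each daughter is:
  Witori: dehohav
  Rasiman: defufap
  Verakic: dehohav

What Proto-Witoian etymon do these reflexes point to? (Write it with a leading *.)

*defofab

Position 3: Witori has h, Rasiman has f, Verakic has h. Taking the neighbouring segments as reconstructed: Witori h could go back to *f or *h; Rasiman f can only go back to *f; Verakic h could go back to *f or *h — the one source consistent with every daughter is *f.
Position 7: Witori has v, Rasiman has p, Verakic has v. Taking the neighbouring segments as reconstructed: Witori v could go back to *b or *v; Rasiman p could go back to *p or *b; Verakic v could go back to *b or *v — the one source consistent with every daughter is *b.
Continuing position by position gives *defofab; check it forward:
Witori: start from *defofab.
  rule 1: no change — defofab
  rule 2 (unconditioned shift): defofab → dehohab
  rule 3: no change — dehohab
  rule 4 (unconditioned shift): dehohab → dehohav
  ⇒ Witori dehohav
Rasiman: *defofab
  defofab (rule 1 does not apply)
  defofab → defofap   [final devoicing]
  defofap → defufap   [vowel merger]
  giving Rasiman defufap.
Verakic: *defofab
  defofab → defofav   [unconditioned shift]
  defofav → dehohav   [unconditioned shift]
  giving Verakic dehohav.
*defofab is the unique common source.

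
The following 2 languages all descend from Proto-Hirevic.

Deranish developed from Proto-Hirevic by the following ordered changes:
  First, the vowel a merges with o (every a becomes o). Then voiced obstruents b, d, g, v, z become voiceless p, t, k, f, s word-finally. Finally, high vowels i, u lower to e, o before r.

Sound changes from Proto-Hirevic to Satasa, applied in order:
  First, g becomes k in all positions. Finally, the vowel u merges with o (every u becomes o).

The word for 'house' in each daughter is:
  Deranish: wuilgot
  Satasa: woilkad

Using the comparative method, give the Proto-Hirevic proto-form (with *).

*wuilgad

Position 7: Deranish has t, Satasa has d. Satasa preserves d here (none of its changes turn any other segment into d), so the proto-segment is *d.
Position 5: Deranish has g, Satasa has k. Deranish preserves g here (none of its changes turn any other segment into g), so the proto-segment is *g.
Verify the candidate proto-form against each daughter:
Deranish: *wuilgad
  wuilgad → wuilgod   [vowel merger]
  wuilgod → wuilgot   [final devoicing]
  wuilgot (rule 3 does not apply)
  giving Deranish wuilgot.
Satasa: start from *wuilgad.
  rule 1 (unconditioned shift): wuilgad → wuilkad
  rule 2 (vowel merger): wuilkad → woilkad
  ⇒ Satasa woilkad
No other proto-form is consistent with every reflex, so the reconstruction is *wuilgad.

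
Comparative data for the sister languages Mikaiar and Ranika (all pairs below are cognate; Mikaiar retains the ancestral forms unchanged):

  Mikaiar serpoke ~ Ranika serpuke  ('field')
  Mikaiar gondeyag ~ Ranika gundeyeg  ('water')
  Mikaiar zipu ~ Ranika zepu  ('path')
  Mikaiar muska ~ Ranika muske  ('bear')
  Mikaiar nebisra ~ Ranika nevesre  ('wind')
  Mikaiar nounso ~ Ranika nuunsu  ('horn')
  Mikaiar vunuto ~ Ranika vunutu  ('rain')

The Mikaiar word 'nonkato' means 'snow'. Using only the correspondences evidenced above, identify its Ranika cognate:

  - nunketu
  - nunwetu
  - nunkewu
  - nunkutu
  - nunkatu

gondeyag ~ gundeyeg — Mikaiar o corresponds to Ranika u after a consonant, before a nasal.
gondeyag ~ gundeyeg — Mikaiar a corresponds to Ranika e after a consonant, before a consonant other than r, m, n, p, b, f, v.
nounso ~ nuunsu, vunuto ~ vunutu — Mikaiar o corresponds to Ranika u word-finally.
Applying these to Mikaiar 'nonkato':
  nonkato → nunkato   (o→u after a consonant, before a nasal)
  nunkato → nunketo   (a→e after a consonant, before a consonant other than r, m, n, p, b, f, v)
  nunketo → nunketu   (o→u word-finally)
So the Ranika cognate is 'nunketu'.

nunketu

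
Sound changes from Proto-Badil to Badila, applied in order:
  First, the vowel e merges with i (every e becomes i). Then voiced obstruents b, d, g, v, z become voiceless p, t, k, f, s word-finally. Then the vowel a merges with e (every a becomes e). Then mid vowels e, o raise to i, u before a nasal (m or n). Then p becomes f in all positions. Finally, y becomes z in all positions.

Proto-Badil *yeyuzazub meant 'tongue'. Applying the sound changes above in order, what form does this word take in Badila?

Badila: start from *yeyuzazub.
  rule 1 (vowel merger): yeyuzazub → yiyuzazub
  rule 2 (final devoicing): yiyuzazub → yiyuzazup
  rule 3 (vowel merger): yiyuzazup → yiyuzezup
  rule 4: no change — yiyuzezup
  rule 5 (unconditioned shift): yiyuzezup → yiyuzezuf
  rule 6 (unconditioned shift): yiyuzezuf → zizuzezuf
  ⇒ Badila zizuzezuf

zizuzezuf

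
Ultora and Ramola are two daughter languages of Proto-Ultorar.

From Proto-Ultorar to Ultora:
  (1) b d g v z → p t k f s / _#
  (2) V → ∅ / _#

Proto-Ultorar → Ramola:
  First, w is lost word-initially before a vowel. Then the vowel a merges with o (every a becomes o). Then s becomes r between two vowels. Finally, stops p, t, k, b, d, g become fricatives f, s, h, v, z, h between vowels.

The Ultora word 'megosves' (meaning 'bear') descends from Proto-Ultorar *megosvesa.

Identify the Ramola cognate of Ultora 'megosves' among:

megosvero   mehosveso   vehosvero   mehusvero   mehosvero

mehosvero

Ramola: start from *megosvesa.
  rule 1: no change — megosvesa
  rule 2 (vowel merger): megosvesa → megosveso
  rule 3 (rhotacism): megosveso → megosvero
  rule 4 (intervocalic lenition): megosvero → mehosvero
  ⇒ Ramola mehosvero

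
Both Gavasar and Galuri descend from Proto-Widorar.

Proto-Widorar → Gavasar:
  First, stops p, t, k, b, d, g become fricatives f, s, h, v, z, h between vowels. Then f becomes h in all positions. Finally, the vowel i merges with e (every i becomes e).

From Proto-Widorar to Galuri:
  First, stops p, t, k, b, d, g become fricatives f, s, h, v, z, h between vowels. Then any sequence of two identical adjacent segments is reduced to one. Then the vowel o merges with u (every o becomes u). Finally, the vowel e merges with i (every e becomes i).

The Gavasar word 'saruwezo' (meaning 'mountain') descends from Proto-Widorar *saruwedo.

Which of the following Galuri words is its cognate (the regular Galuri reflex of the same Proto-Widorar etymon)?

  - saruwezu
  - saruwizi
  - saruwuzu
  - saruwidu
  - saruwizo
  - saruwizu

Galuri: *saruwedo > saruwezo > saruwezu > saruwizu  (by intervocalic lenition, vowel merger, vowel merger)

saruwizu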